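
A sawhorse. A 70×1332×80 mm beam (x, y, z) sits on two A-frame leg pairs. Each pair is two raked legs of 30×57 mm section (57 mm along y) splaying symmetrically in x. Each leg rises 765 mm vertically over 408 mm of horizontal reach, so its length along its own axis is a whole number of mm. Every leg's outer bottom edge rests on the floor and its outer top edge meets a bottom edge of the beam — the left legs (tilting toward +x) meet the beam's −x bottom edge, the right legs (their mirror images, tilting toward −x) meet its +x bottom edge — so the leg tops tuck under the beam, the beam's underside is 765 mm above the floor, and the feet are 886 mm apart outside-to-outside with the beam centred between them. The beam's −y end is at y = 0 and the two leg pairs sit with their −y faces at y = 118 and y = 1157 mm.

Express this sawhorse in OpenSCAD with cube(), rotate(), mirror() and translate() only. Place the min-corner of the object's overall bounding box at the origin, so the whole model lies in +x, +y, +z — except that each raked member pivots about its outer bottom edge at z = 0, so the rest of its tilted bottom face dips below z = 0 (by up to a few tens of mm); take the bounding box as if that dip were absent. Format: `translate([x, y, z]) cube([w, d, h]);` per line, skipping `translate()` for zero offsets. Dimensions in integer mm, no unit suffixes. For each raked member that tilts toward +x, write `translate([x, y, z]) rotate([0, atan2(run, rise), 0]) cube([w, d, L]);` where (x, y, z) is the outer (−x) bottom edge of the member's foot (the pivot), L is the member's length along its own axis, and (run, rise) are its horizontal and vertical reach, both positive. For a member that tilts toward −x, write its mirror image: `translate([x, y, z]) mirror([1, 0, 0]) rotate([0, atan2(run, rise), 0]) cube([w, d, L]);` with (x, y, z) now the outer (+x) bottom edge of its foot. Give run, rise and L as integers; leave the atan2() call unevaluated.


translate([408, 0, 765]) cube([70, 1332, 80]);
translate([0, 118, 0]) rotate([0, atan2(408, 765), 0]) cube([30, 57, 867]);
translate([886, 118, 0]) mirror([1, 0, 0]) rotate([0, atan2(408, 765), 0]) cube([30, 57, 867]);
translate([0, 1157, 0]) rotate([0, atan2(408, 765), 0]) cube([30, 57, 867]);
translate([886, 1157, 0]) mirror([1, 0, 0]) rotate([0, atan2(408, 765), 0]) cube([30, 57, 867]);


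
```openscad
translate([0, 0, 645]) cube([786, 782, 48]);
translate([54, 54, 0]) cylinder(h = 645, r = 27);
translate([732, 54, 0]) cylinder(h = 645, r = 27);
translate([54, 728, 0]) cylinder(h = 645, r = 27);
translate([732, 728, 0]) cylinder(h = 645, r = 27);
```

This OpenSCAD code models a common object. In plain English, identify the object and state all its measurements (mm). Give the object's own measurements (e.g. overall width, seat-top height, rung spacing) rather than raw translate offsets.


A rectangular dining table. The top is 786×782×48 mm with its upper surface at z = 693 mm. It stands on four round legs of 54 mm diameter, each leg's bounding box inset 27 mm from the nearest pair of top edges, running from the floor to the underside of the top.


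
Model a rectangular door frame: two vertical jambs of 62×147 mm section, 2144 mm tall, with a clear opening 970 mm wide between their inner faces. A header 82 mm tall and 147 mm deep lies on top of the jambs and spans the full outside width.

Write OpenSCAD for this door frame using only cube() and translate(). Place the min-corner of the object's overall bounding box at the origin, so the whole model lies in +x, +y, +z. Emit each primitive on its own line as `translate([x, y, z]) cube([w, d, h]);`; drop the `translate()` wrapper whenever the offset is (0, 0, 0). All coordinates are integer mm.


cube([62, 147, 2144]);
translate([1032, 0, 0]) cube([62, 147, 2144]);
translate([0, 0, 2144]) cube([1094, 147, 82]);


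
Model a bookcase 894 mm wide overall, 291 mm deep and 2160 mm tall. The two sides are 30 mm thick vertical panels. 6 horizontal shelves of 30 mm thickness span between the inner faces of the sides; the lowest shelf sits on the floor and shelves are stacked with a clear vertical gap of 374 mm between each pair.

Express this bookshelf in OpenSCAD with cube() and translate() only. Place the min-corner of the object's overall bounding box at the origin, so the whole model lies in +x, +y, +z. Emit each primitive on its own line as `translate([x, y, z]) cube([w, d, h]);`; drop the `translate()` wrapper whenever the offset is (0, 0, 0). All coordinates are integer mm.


cube([30, 291, 2160]);
translate([864, 0, 0]) cube([30, 291, 2160]);
translate([30, 0, 0]) cube([834, 291, 30]);
translate([30, 0, 404]) cube([834, 291, 30]);
translate([30, 0, 808]) cube([834, 291, 30]);
translate([30, 0, 1212]) cube([834, 291, 30]);
translate([30, 0, 1616]) cube([834, 291, 30]);
translate([30, 0, 2020]) cube([834, 291, 30]);


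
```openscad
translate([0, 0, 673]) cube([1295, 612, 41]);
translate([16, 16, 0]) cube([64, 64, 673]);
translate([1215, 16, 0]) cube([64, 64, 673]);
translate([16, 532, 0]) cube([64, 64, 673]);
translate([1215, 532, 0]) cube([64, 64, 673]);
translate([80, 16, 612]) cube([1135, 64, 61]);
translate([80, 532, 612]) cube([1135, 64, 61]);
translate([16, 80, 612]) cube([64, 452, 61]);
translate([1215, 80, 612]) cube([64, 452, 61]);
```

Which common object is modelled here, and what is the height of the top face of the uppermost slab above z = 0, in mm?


A table. The table height is 714 mm.

A 1295×612×41 slab sits at z = 673 on four 64 mm square posts — a table. The top surface is at 673 + 41 = 714 mm.


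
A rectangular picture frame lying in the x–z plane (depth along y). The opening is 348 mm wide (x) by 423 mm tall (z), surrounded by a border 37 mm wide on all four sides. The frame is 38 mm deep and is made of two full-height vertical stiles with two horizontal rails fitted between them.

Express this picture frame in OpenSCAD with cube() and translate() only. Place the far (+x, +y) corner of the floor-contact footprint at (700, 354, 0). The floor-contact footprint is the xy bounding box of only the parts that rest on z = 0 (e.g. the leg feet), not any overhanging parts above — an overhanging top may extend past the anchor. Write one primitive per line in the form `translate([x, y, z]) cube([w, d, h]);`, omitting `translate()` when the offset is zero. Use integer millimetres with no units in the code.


translate([278, 316, 0]) cube([37, 38, 497]);
translate([663, 316, 0]) cube([37, 38, 497]);
translate([315, 316, 0]) cube([348, 38, 37]);
translate([315, 316, 460]) cube([348, 38, 37]);


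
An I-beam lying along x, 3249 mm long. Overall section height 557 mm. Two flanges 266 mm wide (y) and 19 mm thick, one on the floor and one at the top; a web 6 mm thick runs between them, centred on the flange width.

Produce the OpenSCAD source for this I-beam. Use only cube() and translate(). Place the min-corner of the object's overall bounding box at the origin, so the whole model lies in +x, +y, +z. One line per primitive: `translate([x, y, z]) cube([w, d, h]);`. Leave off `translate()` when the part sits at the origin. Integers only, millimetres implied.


cube([3249, 266, 19]);
translate([0, 130, 19]) cube([3249, 6, 519]);
translate([0, 0, 538]) cube([3249, 266, 19]);


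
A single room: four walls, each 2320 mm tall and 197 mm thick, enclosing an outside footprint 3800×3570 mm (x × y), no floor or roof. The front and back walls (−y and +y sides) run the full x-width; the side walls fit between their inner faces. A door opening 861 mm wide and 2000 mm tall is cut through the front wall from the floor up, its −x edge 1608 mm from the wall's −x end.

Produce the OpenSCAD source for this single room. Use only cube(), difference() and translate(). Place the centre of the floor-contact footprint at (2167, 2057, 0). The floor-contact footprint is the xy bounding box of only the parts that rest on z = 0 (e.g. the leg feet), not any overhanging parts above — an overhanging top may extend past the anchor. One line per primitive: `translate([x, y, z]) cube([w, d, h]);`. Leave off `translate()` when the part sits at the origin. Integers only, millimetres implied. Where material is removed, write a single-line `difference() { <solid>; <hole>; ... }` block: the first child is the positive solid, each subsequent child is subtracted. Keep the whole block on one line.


difference() { translate([267, 272, 0]) cube([3800, 197, 2320]); translate([1875, 272, 0]) cube([861, 197, 2000]); }
translate([267, 3645, 0]) cube([3800, 197, 2320]);
translate([267, 469, 0]) cube([197, 3176, 2320]);
translate([3870, 469, 0]) cube([197, 3176, 2320]);


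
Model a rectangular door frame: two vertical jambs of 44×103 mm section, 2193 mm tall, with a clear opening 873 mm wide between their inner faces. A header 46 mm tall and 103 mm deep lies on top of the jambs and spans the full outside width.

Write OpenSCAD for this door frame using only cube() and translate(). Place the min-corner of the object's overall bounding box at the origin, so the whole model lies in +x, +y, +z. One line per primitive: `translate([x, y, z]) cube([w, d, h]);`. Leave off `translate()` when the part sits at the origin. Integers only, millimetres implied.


cube([44, 103, 2193]);
translate([917, 0, 0]) cube([44, 103, 2193]);
translate([0, 0, 2193]) cube([961, 103, 46]);


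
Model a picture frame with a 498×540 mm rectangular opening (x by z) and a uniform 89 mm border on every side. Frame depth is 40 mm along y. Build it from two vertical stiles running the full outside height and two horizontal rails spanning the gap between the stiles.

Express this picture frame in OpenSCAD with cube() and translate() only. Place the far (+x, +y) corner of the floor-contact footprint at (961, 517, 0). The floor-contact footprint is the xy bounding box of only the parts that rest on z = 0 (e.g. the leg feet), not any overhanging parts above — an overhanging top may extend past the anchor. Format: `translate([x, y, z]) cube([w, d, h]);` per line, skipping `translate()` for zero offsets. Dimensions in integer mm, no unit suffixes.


translate([285, 477, 0]) cube([89, 40, 718]);
translate([872, 477, 0]) cube([89, 40, 718]);
translate([374, 477, 0]) cube([498, 40, 89]);
translate([374, 477, 629]) cube([498, 40, 89]);


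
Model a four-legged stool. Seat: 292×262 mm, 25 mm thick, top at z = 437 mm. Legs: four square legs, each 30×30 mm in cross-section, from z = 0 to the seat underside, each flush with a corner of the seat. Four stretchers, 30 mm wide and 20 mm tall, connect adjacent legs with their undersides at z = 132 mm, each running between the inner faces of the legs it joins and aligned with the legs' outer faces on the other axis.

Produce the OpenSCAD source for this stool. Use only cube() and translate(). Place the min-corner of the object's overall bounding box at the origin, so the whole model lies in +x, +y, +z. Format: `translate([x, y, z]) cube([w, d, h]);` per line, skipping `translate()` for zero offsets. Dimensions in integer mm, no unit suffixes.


translate([0, 0, 412]) cube([292, 262, 25]);
cube([30, 30, 412]);
translate([262, 0, 0]) cube([30, 30, 412]);
translate([0, 232, 0]) cube([30, 30, 412]);
translate([262, 232, 0]) cube([30, 30, 412]);
translate([30, 0, 132]) cube([232, 30, 20]);
translate([30, 232, 132]) cube([232, 30, 20]);
translate([0, 30, 132]) cube([30, 202, 20]);
translate([262, 30, 132]) cube([30, 202, 20]);


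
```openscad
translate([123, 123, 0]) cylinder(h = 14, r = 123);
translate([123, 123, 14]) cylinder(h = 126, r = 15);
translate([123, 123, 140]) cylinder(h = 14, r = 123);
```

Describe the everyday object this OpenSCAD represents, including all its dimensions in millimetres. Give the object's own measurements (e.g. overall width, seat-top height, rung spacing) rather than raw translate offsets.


A spool: two coaxial disc flanges of radius 123 mm and thickness 14 mm, joined by a core cylinder of radius 15 mm and height 126 mm. The lower flange rests on z = 0 and the three cylinders share a vertical axis.


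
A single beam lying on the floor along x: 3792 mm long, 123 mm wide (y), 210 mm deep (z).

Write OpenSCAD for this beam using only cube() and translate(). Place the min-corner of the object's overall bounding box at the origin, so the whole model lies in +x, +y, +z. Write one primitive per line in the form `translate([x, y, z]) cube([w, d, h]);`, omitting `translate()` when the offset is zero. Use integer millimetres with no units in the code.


cube([3792, 123, 210]);


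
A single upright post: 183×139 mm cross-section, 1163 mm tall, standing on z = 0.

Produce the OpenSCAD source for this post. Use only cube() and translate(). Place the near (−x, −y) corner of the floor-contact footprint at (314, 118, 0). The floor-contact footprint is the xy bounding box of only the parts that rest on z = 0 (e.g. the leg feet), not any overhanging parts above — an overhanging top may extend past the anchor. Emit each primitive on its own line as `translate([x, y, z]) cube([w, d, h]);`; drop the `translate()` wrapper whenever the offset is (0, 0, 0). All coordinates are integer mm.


translate([314, 118, 0]) cube([183, 139, 1163]);


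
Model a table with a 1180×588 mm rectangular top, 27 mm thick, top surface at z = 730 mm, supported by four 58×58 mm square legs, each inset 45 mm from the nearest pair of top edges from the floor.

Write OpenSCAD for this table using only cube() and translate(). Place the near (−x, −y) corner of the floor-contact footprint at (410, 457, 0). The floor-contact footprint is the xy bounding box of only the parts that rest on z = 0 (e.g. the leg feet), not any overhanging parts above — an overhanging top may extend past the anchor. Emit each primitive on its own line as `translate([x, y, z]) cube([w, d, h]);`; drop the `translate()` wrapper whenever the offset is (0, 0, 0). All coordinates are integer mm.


translate([365, 412, 703]) cube([1180, 588, 27]);
translate([410, 457, 0]) cube([58, 58, 703]);
translate([1442, 457, 0]) cube([58, 58, 703]);
translate([410, 897, 0]) cube([58, 58, 703]);
translate([1442, 897, 0]) cube([58, 58, 703]);


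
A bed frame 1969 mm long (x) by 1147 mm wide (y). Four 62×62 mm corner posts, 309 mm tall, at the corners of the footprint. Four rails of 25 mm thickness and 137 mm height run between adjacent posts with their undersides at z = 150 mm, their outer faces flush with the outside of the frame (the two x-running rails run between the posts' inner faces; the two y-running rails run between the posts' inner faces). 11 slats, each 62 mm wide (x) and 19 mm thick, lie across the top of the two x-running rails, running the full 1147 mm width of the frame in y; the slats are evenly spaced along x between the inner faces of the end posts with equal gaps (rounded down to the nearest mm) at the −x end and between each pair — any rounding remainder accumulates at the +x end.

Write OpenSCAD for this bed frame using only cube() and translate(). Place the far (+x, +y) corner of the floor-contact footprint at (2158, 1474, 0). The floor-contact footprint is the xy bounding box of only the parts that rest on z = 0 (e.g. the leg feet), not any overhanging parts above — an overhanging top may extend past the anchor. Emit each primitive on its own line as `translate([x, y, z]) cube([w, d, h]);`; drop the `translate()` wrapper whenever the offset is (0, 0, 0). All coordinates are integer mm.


translate([189, 327, 0]) cube([62, 62, 309]);
translate([189, 1412, 0]) cube([62, 62, 309]);
translate([2096, 327, 0]) cube([62, 62, 309]);
translate([2096, 1412, 0]) cube([62, 62, 309]);
translate([251, 327, 150]) cube([1845, 25, 137]);
translate([251, 1449, 150]) cube([1845, 25, 137]);
translate([189, 389, 150]) cube([25, 1023, 137]);
translate([2133, 389, 150]) cube([25, 1023, 137]);
translate([347, 327, 287]) cube([62, 1147, 19]);
translate([505, 327, 287]) cube([62, 1147, 19]);
translate([663, 327, 287]) cube([62, 1147, 19]);
translate([821, 327, 287]) cube([62, 1147, 19]);
translate([979, 327, 287]) cube([62, 1147, 19]);
translate([1137, 327, 287]) cube([62, 1147, 19]);
translate([1295, 327, 287]) cube([62, 1147, 19]);
translate([1453, 327, 287]) cube([62, 1147, 19]);
translate([1611, 327, 287]) cube([62, 1147, 19]);
translate([1769, 327, 287]) cube([62, 1147, 19]);
translate([1927, 327, 287]) cube([62, 1147, 19]);


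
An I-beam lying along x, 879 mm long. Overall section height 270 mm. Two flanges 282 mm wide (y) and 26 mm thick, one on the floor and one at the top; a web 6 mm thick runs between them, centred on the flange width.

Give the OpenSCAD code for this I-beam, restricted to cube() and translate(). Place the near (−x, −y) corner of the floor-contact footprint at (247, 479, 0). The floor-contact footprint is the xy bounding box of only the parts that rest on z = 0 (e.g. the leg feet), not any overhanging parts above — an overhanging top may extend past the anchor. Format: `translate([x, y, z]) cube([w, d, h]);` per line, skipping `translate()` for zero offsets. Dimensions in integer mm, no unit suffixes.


translate([247, 479, 0]) cube([879, 282, 26]);
translate([247, 617, 26]) cube([879, 6, 218]);
translate([247, 479, 244]) cube([879, 282, 26]);


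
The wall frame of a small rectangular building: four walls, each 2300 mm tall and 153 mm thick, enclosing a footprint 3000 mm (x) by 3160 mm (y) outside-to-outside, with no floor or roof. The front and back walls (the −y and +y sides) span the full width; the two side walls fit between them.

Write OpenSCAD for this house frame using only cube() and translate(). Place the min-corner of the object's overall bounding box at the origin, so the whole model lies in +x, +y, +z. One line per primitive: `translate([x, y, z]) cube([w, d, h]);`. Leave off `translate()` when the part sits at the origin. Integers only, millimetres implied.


cube([3000, 153, 2300]);
translate([0, 3007, 0]) cube([3000, 153, 2300]);
translate([0, 153, 0]) cube([153, 2854, 2300]);
translate([2847, 153, 0]) cube([153, 2854, 2300]);


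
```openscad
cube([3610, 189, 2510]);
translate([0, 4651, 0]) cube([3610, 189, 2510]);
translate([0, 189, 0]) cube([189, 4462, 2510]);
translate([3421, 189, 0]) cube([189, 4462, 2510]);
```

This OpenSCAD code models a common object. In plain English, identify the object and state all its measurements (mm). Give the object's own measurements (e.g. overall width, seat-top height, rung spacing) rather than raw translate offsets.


The wall frame of a small rectangular building: four walls, each 2510 mm tall and 189 mm thick, enclosing a footprint 3610 mm (x) by 4840 mm (y) outside-to-outside, with no floor or roof. The front and back walls (the −y and +y sides) span the full width; the two side walls fit between them.


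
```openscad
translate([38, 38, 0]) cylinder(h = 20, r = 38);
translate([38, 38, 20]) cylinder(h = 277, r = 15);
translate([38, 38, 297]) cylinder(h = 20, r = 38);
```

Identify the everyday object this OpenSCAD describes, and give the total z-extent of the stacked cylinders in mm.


A spool. The overall height is 317 mm.

Three coaxial cylinders, large–small–large — a spool. Two 20 mm flanges and a 277 mm core give 20 + 277 + 20 = 317 mm.


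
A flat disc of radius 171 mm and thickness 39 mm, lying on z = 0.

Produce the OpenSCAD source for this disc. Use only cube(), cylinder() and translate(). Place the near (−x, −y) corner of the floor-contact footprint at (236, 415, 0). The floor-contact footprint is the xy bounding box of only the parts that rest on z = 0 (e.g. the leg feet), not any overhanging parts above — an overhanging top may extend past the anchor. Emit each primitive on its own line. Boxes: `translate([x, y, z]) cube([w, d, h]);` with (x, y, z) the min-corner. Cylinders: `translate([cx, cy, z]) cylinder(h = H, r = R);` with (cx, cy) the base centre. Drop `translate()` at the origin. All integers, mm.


translate([407, 586, 0]) cylinder(h = 39, r = 171);


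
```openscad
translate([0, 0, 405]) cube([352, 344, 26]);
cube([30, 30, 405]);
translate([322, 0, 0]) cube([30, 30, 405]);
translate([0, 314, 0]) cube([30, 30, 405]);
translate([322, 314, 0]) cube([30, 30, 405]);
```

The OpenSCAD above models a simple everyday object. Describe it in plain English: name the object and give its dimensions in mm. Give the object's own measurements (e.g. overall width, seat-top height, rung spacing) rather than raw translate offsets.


A simple wooden stool: a rectangular seat 352 mm (x) by 344 mm (y), 26 mm thick, top face at z = 431 mm, on four square legs, each 30×30 mm in cross-section. The legs rest on z = 0, each flush with a corner of the seat.


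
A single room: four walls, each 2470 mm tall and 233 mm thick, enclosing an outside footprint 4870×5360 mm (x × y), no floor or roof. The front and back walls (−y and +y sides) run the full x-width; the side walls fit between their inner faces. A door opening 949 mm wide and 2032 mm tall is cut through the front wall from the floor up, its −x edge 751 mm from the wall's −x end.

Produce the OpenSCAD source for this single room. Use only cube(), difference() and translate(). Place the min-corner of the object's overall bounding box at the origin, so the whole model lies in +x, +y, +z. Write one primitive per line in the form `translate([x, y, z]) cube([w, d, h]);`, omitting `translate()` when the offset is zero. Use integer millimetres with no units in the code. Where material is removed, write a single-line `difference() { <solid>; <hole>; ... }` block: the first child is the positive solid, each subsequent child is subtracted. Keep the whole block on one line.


difference() { cube([4870, 233, 2470]); translate([751, 0, 0]) cube([949, 233, 2032]); }
translate([0, 5127, 0]) cube([4870, 233, 2470]);
translate([0, 233, 0]) cube([233, 4894, 2470]);
translate([4637, 233, 0]) cube([233, 4894, 2470]);


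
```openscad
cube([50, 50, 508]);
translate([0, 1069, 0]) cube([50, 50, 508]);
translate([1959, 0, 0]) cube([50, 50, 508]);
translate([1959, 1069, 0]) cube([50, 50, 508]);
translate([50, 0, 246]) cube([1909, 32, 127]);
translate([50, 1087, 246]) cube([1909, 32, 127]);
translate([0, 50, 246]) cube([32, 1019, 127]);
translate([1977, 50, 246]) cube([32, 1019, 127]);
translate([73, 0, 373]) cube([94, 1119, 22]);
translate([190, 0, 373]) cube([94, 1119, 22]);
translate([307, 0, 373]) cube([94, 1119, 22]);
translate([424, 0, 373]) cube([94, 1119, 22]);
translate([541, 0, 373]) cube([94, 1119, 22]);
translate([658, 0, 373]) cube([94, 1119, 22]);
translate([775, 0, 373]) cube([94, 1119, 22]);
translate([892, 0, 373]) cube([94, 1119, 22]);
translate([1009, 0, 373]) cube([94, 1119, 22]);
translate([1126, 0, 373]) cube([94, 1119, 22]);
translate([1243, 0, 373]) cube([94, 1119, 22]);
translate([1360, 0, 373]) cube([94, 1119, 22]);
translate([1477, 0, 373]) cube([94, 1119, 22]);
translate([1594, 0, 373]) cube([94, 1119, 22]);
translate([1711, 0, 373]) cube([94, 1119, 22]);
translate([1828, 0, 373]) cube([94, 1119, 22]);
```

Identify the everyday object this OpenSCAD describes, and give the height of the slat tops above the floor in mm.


A bed frame. The slat-top height is 395 mm.

Four posts, four rails, and a row of slats — a bed frame. Slats sit on the rails at z = 246 + 127 = 373; with slat thickness 22, the top is 395 mm.


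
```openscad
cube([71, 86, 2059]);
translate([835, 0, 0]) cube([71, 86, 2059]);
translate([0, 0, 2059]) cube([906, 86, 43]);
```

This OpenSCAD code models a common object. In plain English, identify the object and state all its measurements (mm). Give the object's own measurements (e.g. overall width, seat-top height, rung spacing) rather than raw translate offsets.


A door frame. The clear opening is 764 mm wide and 2059 mm high. Two 71 mm wide jambs, 86 mm deep, stand either side of the opening from the floor to the top of the opening. A 43 mm thick head sits across the top of both jambs, spanning the full outside width of the frame.


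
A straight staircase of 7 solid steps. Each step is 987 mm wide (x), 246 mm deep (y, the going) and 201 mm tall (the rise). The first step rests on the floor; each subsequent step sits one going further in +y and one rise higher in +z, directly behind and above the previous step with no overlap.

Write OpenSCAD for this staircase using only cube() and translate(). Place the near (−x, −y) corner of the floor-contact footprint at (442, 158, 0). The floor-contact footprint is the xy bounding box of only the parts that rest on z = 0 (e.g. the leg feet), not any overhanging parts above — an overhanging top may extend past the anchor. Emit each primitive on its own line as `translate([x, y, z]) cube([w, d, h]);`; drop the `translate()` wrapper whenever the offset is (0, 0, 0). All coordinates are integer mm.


translate([442, 158, 0]) cube([987, 246, 201]);
translate([442, 404, 201]) cube([987, 246, 201]);
translate([442, 650, 402]) cube([987, 246, 201]);
translate([442, 896, 603]) cube([987, 246, 201]);
translate([442, 1142, 804]) cube([987, 246, 201]);
translate([442, 1388, 1005]) cube([987, 246, 201]);
translate([442, 1634, 1206]) cube([987, 246, 201]);


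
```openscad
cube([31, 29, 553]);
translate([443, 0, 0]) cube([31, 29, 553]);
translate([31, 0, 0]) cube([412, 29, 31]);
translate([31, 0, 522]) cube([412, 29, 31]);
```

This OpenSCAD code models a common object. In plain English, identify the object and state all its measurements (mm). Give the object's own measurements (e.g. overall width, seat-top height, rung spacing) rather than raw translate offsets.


A rectangular picture frame lying in the x–z plane (depth along y). The opening is 412 mm wide (x) by 491 mm tall (z), surrounded by a border 31 mm wide on all four sides. The frame is 29 mm deep and is made of two full-height vertical stiles with two horizontal rails fitted between them.


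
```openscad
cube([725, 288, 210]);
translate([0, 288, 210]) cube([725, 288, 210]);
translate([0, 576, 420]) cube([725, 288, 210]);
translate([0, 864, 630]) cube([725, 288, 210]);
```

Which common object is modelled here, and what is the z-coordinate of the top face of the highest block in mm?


A staircase. The total rise is 840 mm.

4 identical blocks, each offset up and back from the previous — a staircase. Each step is 210 mm tall and there are 4 of them, so the total rise is 4 × 210 = 840 mm.


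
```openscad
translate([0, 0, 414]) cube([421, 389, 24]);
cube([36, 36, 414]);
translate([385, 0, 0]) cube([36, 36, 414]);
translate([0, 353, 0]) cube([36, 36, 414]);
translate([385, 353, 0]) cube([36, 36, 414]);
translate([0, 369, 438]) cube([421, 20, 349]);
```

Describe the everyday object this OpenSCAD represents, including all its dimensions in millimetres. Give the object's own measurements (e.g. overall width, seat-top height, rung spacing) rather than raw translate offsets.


A chair. The seat is a 421×389×24 mm slab with its top at z = 438 mm, on four 36×36 mm corner legs (flush with the seat edges, standing on z = 0). A flat backrest 20 mm thick, 349 mm tall, spans the full seat width and rises from the seat top along its +y edge, rear face flush with the rear of the seat.


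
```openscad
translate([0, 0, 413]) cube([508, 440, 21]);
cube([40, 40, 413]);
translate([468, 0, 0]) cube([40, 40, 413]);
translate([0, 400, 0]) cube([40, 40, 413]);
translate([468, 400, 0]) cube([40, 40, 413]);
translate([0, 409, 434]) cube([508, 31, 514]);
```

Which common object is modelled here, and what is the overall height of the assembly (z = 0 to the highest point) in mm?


A chair. The overall height is 948 mm.

A slab on four corner posts with a tall panel at the back — a chair. The seat slab sits at z = 413 with thickness 21, and the 514 mm backrest starts at the seat top, so the overall height is 413 + 21 + 514 = 948 mm.


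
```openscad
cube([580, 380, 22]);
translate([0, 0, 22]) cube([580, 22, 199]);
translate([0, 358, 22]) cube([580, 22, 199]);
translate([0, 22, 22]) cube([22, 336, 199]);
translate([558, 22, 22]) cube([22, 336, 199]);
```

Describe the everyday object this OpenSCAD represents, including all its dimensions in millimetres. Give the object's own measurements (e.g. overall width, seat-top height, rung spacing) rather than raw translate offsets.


An open-topped rectangular box: outside dimensions 580×380×221 mm, with a uniform wall and base thickness of 22 mm. The base is a full 580×380 slab on the floor; four walls sit on top of the base. The front and back walls (the −y and +y sides) span the full width; the two side walls fit between them.


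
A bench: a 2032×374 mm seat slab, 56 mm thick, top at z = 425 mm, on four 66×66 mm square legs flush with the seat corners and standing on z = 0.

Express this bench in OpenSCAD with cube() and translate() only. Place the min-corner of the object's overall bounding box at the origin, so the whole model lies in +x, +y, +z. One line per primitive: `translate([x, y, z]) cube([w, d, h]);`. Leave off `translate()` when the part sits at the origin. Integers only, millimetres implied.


translate([0, 0, 369]) cube([2032, 374, 56]);
cube([66, 66, 369]);
translate([0, 308, 0]) cube([66, 66, 369]);
translate([1966, 0, 0]) cube([66, 66, 369]);
translate([1966, 308, 0]) cube([66, 66, 369]);


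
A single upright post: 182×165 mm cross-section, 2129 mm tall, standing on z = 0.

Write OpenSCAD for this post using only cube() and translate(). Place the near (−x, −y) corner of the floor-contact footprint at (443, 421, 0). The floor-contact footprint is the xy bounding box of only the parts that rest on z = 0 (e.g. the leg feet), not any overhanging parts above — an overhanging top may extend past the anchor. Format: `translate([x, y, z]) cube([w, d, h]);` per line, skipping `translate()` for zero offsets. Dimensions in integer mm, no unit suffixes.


translate([443, 421, 0]) cube([182, 165, 2129]);


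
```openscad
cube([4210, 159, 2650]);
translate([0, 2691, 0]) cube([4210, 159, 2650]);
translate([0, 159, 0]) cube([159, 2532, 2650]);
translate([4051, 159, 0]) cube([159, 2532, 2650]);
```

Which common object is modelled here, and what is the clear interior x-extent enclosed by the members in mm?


A house (or room) frame. The interior width is 3892 mm.

Four 2650 mm walls enclosing a rectangle with no floor or roof — a room or house frame. Outside width is 4210 mm and wall thickness is 159 mm, so the interior width is 4210 − 2 × 159 = 3892 mm.


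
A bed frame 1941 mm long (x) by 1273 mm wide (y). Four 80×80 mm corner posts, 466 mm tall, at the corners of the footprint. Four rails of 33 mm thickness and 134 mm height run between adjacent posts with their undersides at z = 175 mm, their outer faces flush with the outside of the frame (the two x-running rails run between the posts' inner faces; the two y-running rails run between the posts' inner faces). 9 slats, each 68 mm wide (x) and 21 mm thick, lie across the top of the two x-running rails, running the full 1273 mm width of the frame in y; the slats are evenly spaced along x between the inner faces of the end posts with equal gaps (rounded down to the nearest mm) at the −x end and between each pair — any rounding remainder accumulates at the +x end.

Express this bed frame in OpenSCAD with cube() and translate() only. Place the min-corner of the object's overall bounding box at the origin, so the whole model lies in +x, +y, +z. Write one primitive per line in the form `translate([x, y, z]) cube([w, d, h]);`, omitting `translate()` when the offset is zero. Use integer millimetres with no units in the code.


cube([80, 80, 466]);
translate([0, 1193, 0]) cube([80, 80, 466]);
translate([1861, 0, 0]) cube([80, 80, 466]);
translate([1861, 1193, 0]) cube([80, 80, 466]);
translate([80, 0, 175]) cube([1781, 33, 134]);
translate([80, 1240, 175]) cube([1781, 33, 134]);
translate([0, 80, 175]) cube([33, 1113, 134]);
translate([1908, 80, 175]) cube([33, 1113, 134]);
translate([196, 0, 309]) cube([68, 1273, 21]);
translate([380, 0, 309]) cube([68, 1273, 21]);
translate([564, 0, 309]) cube([68, 1273, 21]);
translate([748, 0, 309]) cube([68, 1273, 21]);
translate([932, 0, 309]) cube([68, 1273, 21]);
translate([1116, 0, 309]) cube([68, 1273, 21]);
translate([1300, 0, 309]) cube([68, 1273, 21]);
translate([1484, 0, 309]) cube([68, 1273, 21]);
translate([1668, 0, 309]) cube([68, 1273, 21]);


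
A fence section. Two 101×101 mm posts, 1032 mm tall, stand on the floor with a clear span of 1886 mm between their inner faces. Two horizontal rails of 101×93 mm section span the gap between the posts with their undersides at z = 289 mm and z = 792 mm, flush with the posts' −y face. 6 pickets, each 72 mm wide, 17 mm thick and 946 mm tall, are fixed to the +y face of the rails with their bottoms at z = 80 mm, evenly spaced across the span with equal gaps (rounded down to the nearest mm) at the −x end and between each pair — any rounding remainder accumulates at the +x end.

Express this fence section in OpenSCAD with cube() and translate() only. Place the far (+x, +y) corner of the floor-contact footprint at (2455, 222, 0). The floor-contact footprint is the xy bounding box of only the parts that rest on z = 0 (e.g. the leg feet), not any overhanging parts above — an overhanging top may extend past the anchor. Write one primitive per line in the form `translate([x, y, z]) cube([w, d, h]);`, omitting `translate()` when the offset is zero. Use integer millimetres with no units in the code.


translate([367, 121, 0]) cube([101, 101, 1032]);
translate([2354, 121, 0]) cube([101, 101, 1032]);
translate([468, 121, 289]) cube([1886, 101, 93]);
translate([468, 121, 792]) cube([1886, 101, 93]);
translate([675, 222, 80]) cube([72, 17, 946]);
translate([954, 222, 80]) cube([72, 17, 946]);
translate([1233, 222, 80]) cube([72, 17, 946]);
translate([1512, 222, 80]) cube([72, 17, 946]);
translate([1791, 222, 80]) cube([72, 17, 946]);
translate([2070, 222, 80]) cube([72, 17, 946]);


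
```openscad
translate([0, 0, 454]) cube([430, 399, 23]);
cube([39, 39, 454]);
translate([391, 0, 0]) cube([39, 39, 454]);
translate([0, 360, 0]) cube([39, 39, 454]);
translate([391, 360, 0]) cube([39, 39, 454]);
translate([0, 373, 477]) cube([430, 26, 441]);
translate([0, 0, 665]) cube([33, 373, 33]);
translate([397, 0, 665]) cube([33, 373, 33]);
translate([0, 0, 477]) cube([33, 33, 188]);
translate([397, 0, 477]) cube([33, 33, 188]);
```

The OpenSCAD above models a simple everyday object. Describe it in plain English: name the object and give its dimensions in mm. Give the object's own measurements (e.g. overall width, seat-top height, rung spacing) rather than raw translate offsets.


A chair. The seat is a 430×399×23 mm slab with its top at z = 477 mm, on four 39×39 mm corner legs (flush with the seat edges, standing on z = 0). A flat backrest 26 mm thick, 441 mm tall, spans the full seat width and rises from the seat top along its +y edge, rear face flush with the rear of the seat. Two armrests of 33×33 mm section run along each side from the seat's front edge to the front of the backrest, top faces 221 mm above the seat top and outer faces flush with the seat's x-edges; a 33×33 mm post under the front of each armrest stands on the seat at the front corner.


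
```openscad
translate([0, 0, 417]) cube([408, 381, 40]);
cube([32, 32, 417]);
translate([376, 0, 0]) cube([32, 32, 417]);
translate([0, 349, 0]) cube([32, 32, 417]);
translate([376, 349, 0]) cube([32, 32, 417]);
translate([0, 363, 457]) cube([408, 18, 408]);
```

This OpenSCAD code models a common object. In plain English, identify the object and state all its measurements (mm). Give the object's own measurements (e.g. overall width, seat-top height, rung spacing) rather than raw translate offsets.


A chair. The seat is a 408×381×40 mm slab with its top at z = 457 mm, on four 32×32 mm corner legs (flush with the seat edges, standing on z = 0). A flat backrest 18 mm thick, 408 mm tall, spans the full seat width and rises from the seat top along its +y edge, rear face flush with the rear of the seat.


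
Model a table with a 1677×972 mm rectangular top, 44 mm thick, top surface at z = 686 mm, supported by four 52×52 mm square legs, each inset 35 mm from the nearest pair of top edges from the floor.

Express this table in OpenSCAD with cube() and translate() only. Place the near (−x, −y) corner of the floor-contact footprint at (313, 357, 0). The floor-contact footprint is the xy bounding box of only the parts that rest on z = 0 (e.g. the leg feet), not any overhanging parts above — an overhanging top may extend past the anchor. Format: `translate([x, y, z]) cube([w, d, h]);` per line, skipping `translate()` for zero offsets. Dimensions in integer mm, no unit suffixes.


// leg_h = 686 - 44 = 642
translate([278, 322, 642]) cube([1677, 972, 44]);
translate([313, 357, 0]) cube([52, 52, 642]);
translate([1868, 357, 0]) cube([52, 52, 642]);
translate([313, 1207, 0]) cube([52, 52, 642]);
translate([1868, 1207, 0]) cube([52, 52, 642]);


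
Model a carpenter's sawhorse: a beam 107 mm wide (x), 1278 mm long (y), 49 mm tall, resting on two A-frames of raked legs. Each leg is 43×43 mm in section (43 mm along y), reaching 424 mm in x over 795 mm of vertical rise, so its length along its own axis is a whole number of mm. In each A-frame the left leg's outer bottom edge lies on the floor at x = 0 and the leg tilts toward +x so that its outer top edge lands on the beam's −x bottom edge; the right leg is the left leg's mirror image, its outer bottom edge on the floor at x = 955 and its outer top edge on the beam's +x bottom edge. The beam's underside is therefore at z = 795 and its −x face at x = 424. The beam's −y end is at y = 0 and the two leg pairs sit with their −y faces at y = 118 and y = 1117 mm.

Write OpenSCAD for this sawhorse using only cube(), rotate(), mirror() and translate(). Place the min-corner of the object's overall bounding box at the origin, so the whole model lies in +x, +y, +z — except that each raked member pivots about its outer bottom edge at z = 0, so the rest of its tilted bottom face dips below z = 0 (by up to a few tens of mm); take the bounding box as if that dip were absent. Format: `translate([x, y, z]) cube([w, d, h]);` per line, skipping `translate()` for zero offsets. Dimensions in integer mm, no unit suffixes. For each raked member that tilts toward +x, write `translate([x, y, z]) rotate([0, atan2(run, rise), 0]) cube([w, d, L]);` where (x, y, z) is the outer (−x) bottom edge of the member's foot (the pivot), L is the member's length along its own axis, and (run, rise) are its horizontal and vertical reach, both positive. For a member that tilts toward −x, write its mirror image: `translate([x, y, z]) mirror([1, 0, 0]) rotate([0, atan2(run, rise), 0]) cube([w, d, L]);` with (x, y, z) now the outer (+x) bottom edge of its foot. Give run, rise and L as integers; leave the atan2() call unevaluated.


// leg length = √(424² + 795²) = 901
// right-leg outer foot x = 2·424 + 107 = 955
// beam min-corner = (424, 0, 795)
translate([424, 0, 795]) cube([107, 1278, 49]);
translate([0, 118, 0]) rotate([0, atan2(424, 795), 0]) cube([43, 43, 901]);
translate([955, 118, 0]) mirror([1, 0, 0]) rotate([0, atan2(424, 795), 0]) cube([43, 43, 901]);
translate([0, 1117, 0]) rotate([0, atan2(424, 795), 0]) cube([43, 43, 901]);
translate([955, 1117, 0]) mirror([1, 0, 0]) rotate([0, atan2(424, 795), 0]) cube([43, 43, 901]);


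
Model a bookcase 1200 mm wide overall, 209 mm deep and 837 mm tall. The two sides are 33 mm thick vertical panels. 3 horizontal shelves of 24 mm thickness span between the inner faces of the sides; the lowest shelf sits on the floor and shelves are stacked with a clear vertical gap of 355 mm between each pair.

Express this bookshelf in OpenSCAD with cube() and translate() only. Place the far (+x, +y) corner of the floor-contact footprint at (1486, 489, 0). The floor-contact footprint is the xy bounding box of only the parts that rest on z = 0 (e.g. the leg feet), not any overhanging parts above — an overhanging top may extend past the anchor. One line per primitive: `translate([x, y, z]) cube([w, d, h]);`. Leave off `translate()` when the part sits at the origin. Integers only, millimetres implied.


translate([286, 280, 0]) cube([33, 209, 837]);
translate([1453, 280, 0]) cube([33, 209, 837]);
translate([319, 280, 0]) cube([1134, 209, 24]);
translate([319, 280, 379]) cube([1134, 209, 24]);
translate([319, 280, 758]) cube([1134, 209, 24]);
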